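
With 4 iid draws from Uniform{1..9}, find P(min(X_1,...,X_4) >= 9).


P(min >= 9) = P(all X_i >= 9) = (P(X_1 >= 9))^4
= (1/9)^4 = 1/6561

1/6561


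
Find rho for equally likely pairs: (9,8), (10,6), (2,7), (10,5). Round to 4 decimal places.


Cov(X,Y) = -1.3750, Var(X) = 11.1875, Var(Y) = 1.2500
rho = Cov/(sqrt(VarX)*sqrt(VarY)) = -0.3677

-0.3677


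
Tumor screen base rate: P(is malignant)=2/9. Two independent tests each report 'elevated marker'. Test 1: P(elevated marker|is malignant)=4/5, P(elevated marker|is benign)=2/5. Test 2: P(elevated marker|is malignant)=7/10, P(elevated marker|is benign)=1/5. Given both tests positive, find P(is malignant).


After test 1: P(+) = 4/5*2/9 + 2/5*7/9 = 22/45
P(B|+) = (8/45)/(22/45) = 4/11
After test 2 (use post1 as new prior): P(+) = 7/10*4/11 + 1/5*7/11 = 21/55
P(B|+,+) = (14/55)/(21/55) = 2/3

2/3


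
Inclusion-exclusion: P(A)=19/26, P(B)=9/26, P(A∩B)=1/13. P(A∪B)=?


P(A∪B) = P(A) + P(B) - P(A∩B)
= 19/26 + 9/26 - 1/13 = 1

1


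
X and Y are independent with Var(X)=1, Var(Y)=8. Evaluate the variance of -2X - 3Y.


Independence => Cov(X,Y)=0
Var(-2X - 3Y) = (-2)^2*Var(X) + (-3)^2*Var(Y)
= 4*1 + 9*8 = 76

76


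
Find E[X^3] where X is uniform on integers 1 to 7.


E[X^3] = (1/7) * sum(x^3 for x=1..7)
= 784/7 = 112

112


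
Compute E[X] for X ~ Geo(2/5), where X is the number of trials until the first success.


For geometric (trials until first success), E[X] = 1/p = 1/(2/5) = 5/2

5/2


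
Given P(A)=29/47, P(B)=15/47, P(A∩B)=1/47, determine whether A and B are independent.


P(A)*P(B) = 29/47*15/47 = 435/2209
P(A∩B) = 1/47 != 435/2209, so not independent

No, A and B are not independent


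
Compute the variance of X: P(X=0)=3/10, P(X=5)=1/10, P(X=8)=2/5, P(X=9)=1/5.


E[X] = 11/2, E[X^2] = 443/10
Var(X) = E[X^2] - (E[X])^2 = 443/10 - (11/2)^2 = 281/20

281/20


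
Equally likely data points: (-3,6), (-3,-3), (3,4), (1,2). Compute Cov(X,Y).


E[X]=-1/2, E[Y]=9/4, E[XY]=5/4
Cov(X,Y) = E[XY] - E[X]E[Y] = 5/4 + 1/2*9/4 = 19/8

19/8


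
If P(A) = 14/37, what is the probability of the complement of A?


P(A') = 1 - P(A) = 1 - 14/37 = 23/37

23/37


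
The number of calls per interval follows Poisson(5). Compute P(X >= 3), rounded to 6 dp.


P(X>=3) = 1 - P(X<=2) = 1 - (e^(-5)*5^0/0! + e^(-5)*5^1/1! + e^(-5)*5^2/2!)
≈ 1 - (0.0067379470 + 0.0336897350 + 0.0842243375)
= 1 - 0.1246520195 = 0.8753479805
≈ 0.875348

0.875348


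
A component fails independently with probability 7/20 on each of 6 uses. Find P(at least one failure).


P(at least one) = 1 - P(none)
P(none) = (1 - 7/20)^6 = (13/20)^6 = 4826809/64000000
P(at least one) = 1 - 4826809/64000000 = 59173191/64000000

59173191/64000000


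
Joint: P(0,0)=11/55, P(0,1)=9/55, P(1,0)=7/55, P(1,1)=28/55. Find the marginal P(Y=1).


P(Y=1) = P(0,1)+P(1,1) = 9/55 + 28/55 = 37/55

37/55


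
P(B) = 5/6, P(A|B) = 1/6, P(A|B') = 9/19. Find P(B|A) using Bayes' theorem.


P(A) = P(A|B)P(B) + P(A|B')P(B') = 1/6*5/6 + 9/19*1/6 = 149/684
P(B|A) = P(A|B)P(B)/P(A) = (5/36)/(149/684) = 95/149

95/149


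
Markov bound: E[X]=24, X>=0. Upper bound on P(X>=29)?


Markov: P(X >= a) <= E[X]/a
P(X >= 29) <= 24/29

24/29


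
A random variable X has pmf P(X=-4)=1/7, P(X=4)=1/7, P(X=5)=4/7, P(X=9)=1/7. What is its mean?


E[X] = sum(x * P(x))
= -4*1/7 + 4*1/7 + 5*4/7 + 9*1/7
= 29/7

29/7


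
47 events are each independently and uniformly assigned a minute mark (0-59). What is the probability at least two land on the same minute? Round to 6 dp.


P(all different) = prod((60-i)/60 for i=0..46) = 0.000000
P(at least one match) = 1 - 0.000000 = 1.000000

1.000000


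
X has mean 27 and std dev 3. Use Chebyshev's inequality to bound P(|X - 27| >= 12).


k = 12/3 = 4
Chebyshev: P(|X-mu| >= k*sigma) <= 1/k^2 = 1/4^2 = 1/16

1/16


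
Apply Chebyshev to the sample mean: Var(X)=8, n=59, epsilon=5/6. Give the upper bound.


Var(Xbar) = Var(X)/n = 8/59
Chebyshev: P(|Xbar-mu| >= 5/6) <= Var(Xbar)/(5/6)^2 = (8/59)/(25/36) = 288/1475

288/1475


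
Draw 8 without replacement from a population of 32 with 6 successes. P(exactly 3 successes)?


P(X=3) = C(6,3)*C(26,5) / C(32,8)
= 20*65780 / 10518300
= 1315600/10518300 = 1012/8091

1012/8091


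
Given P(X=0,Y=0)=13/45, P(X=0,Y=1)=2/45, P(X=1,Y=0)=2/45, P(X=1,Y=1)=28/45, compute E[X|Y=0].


P(Y=0) = 15/45
E[X|Y=0] = (0*13 + 1*2)/15 = 2/15

2/15


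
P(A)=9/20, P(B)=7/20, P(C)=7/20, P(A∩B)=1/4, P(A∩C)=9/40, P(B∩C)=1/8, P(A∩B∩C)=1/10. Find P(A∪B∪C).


P(A∪B∪C) = P(A)+P(B)+P(C) - P(AB)-P(AC)-P(BC) + P(ABC)
= 9/20+7/20+7/20 - 1/4-9/40-1/8 + 1/10
= 13/20

13/20


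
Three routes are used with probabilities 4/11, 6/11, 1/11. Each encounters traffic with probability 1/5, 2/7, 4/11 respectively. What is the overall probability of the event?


P(A) = P(A|B1)P(B1) + P(A|B2)P(B2) + P(A|B3)P(B3)
= 1/5*4/11 + 2/7*6/11 + 4/11*1/11
= 4/55 + 12/77 + 4/121 = 1108/4235

1108/4235


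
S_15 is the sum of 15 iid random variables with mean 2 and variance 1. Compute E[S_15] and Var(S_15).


E[S_n] = n*mu = 15*2 = 30
Var(S_n) = n*sigma^2 = 15*1 = 15

E[S_15]=30, Var(S_15)=15


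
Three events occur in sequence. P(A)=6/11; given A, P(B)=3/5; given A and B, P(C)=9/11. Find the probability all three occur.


P(A∩B∩C) = P(A) * P(B|A) * P(C|A∩B)
= 6/11 * 3/5 * 9/11
= 18/55 * 9/11 = 162/605

162/605


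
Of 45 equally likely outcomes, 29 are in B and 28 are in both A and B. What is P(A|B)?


P(A|B) = P(A∩B)/P(B) = (28/45)/(29/45) = 28/29

28/29


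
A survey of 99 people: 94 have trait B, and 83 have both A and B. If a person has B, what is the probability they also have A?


P(A|B) = P(A∩B)/P(B) = (83/99)/(94/99) = 83/94

83/94


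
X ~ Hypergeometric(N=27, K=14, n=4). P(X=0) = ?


P(X=0) = C(14,0)*C(13,4) / C(27,4)
= 1*715 / 17550
= 715/17550 = 11/270

11/270


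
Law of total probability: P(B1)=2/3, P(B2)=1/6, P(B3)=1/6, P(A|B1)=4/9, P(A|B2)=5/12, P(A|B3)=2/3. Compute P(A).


P(A) = P(A|B1)P(B1) + P(A|B2)P(B2) + P(A|B3)P(B3)
= 4/9*2/3 + 5/12*1/6 + 2/3*1/6
= 8/27 + 5/72 + 1/9 = 103/216

103/216


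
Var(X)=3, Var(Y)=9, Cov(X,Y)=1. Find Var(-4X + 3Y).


Var(-4X + 3Y) = (-4)^2*Var(X) + 3^2*Var(Y) + 2*(-4)*3*Cov(X,Y)
= 16*3 + 9*9 - 24*1
= 48 + 81 - 24 = 105

105


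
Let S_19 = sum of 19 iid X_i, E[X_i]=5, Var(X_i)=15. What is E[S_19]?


E[S_n] = n*E[X_1] = 19*5 = 95

95


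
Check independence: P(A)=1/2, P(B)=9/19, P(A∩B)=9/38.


P(A)*P(B) = 1/2*9/19 = 9/38
P(A∩B) = 9/38, which equals P(A)P(B), so independent

Yes, A and B are independent


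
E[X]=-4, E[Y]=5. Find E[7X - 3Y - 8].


E[7X - 3Y - 8] = 7*E[X] - 3*E[Y] - 8
= (7)*(-4) + (-3)*(5) + (-8)
= -28 - 15 - 8 = -51

-51


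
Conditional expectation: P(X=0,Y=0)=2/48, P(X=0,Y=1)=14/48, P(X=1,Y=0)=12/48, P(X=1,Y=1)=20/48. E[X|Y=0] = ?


P(Y=0) = 14/48
E[X|Y=0] = (0*2 + 1*12)/14 = 12/14 = 6/7

6/7


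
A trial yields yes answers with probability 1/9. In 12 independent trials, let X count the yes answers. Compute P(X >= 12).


P(X>=12) = P(X=12)
= 1/282429536481
= 1/282429536481

1/282429536481


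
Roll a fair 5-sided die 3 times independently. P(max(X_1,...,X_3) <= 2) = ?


P(max <= 2) = P(all X_i <= 2) = (P(X_1 <= 2))^3
= (2/5)^3 = 8/125

8/125


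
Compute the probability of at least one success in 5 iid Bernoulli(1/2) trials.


P(at least one) = 1 - P(none)
P(none) = (1 - 1/2)^5 = (1/2)^5 = 1/32
P(at least one) = 1 - 1/32 = 31/32

31/32


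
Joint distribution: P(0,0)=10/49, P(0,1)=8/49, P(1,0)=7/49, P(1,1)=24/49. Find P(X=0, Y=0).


Read from table: P(X=0, Y=0) = 10/49

10/49


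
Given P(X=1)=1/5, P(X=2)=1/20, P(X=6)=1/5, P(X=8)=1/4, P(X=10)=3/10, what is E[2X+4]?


E[2X+4] = sum(g(x)*P(x))
= 6*1/5 + 8*1/20 + 16*1/5 + 20*1/4 + 24*3/10
= 17

17


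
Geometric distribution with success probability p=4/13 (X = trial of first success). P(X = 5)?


P(X=5) = (1-p)^4 * p = (9/13)^4 * 4/13
= 6561/28561 * 4/13 = 26244/371293

26244/371293


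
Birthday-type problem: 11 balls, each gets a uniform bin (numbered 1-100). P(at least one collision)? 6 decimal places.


P(all different) = prod((100-i)/100 for i=0..10) = 0.565341
P(at least one match) = 1 - 0.565341 = 0.434659

0.434659


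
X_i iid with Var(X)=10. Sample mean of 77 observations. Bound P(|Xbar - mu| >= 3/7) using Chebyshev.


Var(Xbar) = Var(X)/n = 10/77
Chebyshev: P(|Xbar-mu| >= 3/7) <= Var(Xbar)/(3/7)^2 = (10/77)/(9/49) = 70/99

70/99


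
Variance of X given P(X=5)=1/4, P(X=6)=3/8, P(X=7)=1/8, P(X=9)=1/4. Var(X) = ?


E[X] = 53/8, E[X^2] = 369/8
Var(X) = E[X^2] - (E[X])^2 = 369/8 - (53/8)^2 = 143/64

143/64


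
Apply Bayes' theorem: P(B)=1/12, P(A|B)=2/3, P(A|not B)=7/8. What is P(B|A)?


P(A) = P(A|B)P(B) + P(A|B')P(B') = 2/3*1/12 + 7/8*11/12 = 247/288
P(B|A) = P(A|B)P(B)/P(A) = (1/18)/(247/288) = 16/247

16/247


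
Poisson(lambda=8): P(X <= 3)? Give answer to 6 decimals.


P(X<=3) = e^(-8)*8^0/0! + e^(-8)*8^1/1! + e^(-8)*8^2/2! + e^(-8)*8^3/3!
≈ 0.0003354626 + 0.0026837010 + 0.0107348041 + 0.0286261442
= 0.0423801119
≈ 0.042380

0.042380


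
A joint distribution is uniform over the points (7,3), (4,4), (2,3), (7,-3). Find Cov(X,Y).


E[X]=5, E[Y]=7/4, E[XY]=11/2
Cov(X,Y) = E[XY] - E[X]E[Y] = 11/2 - 5*7/4 = -13/4

-13/4


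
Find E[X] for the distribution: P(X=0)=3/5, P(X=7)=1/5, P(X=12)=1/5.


E[X] = sum(x * P(x))
= 0*3/5 + 7*1/5 + 12*1/5
= 19/5

19/5


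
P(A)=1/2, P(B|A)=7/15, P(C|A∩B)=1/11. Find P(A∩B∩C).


P(A∩B∩C) = P(A) * P(B|A) * P(C|A∩B)
= 1/2 * 7/15 * 1/11
= 7/30 * 1/11 = 7/330

7/330


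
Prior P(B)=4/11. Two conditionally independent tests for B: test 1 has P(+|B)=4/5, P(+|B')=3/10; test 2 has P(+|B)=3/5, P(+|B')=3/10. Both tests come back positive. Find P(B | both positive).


After test 1: P(+) = 4/5*4/11 + 3/10*7/11 = 53/110
P(B|+) = (16/55)/(53/110) = 32/53
After test 2 (use post1 as new prior): P(+) = 3/5*32/53 + 3/10*21/53 = 51/106
P(B|+,+) = (96/265)/(51/106) = 64/85

64/85


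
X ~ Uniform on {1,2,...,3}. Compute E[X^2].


E[X^2] = (1/3) * sum(x^2 for x=1..3)
= 14/3

14/3


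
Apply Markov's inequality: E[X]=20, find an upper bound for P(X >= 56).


Markov: P(X >= a) <= E[X]/a
P(X >= 56) <= 20/56 = 5/14

5/14


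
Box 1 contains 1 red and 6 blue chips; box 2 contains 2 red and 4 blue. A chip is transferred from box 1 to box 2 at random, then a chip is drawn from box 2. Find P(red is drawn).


P(transfer red) = 1/7; P(transfer blue) = 6/7
If red transferred: Urn II has 3 red of 7, so P(red|red moved) = 3/7
If blue transferred: Urn II has 2 red of 7, so P(red|blue moved) = 2/7
By total probability: P(red) = 1/7*3/7 + 6/7*2/7 = 15/49

15/49


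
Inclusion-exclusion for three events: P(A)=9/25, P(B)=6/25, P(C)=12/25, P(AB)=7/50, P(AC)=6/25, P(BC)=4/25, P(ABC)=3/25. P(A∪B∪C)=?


P(A∪B∪C) = P(A)+P(B)+P(C) - P(AB)-P(AC)-P(BC) + P(ABC)
= 9/25+6/25+12/25 - 7/50-6/25-4/25 + 3/25
= 33/50

33/50


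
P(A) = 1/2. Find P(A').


P(A') = 1 - P(A) = 1 - 1/2 = 1/2

1/2


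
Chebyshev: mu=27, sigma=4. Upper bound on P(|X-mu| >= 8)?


k = 8/4 = 2
Chebyshev: P(|X-mu| >= k*sigma) <= 1/k^2 = 1/2^2 = 1/4

1/4


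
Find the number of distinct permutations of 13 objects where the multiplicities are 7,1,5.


13! = 6227020800
Denominator: 7!=5040 * 1!=1 * 5!=120
Coefficient = 6227020800 / 604800 = 10296

10296


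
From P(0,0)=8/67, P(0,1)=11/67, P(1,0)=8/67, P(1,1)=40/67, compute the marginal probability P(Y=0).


P(Y=0) = P(0,0)+P(1,0) = 8/67 + 8/67 = 16/67

16/67


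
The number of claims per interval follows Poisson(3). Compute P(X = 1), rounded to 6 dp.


P(X=1) = e^(-3) * 3^1 / 1!
≈ 0.04978706837 * 3 / 1
≈ 0.149361

0.149361


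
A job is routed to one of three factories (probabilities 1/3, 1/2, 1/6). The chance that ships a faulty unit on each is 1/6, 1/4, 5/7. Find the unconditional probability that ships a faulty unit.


P(A) = P(A|B1)P(B1) + P(A|B2)P(B2) + P(A|B3)P(B3)
= 1/6*1/3 + 1/4*1/2 + 5/7*1/6
= 1/18 + 1/8 + 5/42 = 151/504

151/504


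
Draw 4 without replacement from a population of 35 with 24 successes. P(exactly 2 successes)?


P(X=2) = C(24,2)*C(11,2) / C(35,4)
= 276*55 / 52360
= 15180/52360 = 69/238

69/238


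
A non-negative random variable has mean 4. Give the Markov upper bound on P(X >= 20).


Markov: P(X >= a) <= E[X]/a
P(X >= 20) <= 4/20 = 1/5

1/5


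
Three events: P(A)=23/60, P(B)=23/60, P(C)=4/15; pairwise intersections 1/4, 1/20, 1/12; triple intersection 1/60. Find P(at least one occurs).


P(A∪B∪C) = P(A)+P(B)+P(C) - P(AB)-P(AC)-P(BC) + P(ABC)
= 23/60+23/60+4/15 - 1/4-1/20-1/12 + 1/60
= 2/3

2/3


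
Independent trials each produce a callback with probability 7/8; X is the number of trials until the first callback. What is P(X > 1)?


P(X > 1) = P(first 1 trials all fail) = (1-p)^1 = (1/8)^1 = 1/8

1/8


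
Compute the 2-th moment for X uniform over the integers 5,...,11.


E[X^2] = (1/7) * sum(x^2 for x=5..11)
= 476/7 = 68

68


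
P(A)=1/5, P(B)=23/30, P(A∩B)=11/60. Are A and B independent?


P(A)*P(B) = 1/5*23/30 = 23/150
P(A∩B) = 11/60 != 23/150, so not independent

No, A and B are not independent


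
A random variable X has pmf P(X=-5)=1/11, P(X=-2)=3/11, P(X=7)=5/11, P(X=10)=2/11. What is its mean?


E[X] = sum(x * P(x))
= -5*1/11 - 2*3/11 + 7*5/11 + 10*2/11
= 4

4


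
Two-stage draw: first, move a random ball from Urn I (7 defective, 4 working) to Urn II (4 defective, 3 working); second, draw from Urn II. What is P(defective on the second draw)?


P(transfer defective) = 7/11; P(transfer working) = 4/11
If defective transferred: Urn II has 5 defective of 8, so P(defective|defective moved) = 5/8
If working transferred: Urn II has 4 defective of 8, so P(defective|working moved) = 1/2
By total probability: P(defective) = 7/11*5/8 + 4/11*1/2 = 51/88

51/88


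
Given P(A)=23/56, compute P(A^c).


P(A') = 1 - P(A) = 1 - 23/56 = 33/56

33/56


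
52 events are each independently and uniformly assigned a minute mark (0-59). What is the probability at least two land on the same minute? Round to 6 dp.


P(all different) = prod((60-i)/60 for i=0..51) = 0.000000
P(at least one match) = 1 - 0.000000 = 1.000000

1.000000


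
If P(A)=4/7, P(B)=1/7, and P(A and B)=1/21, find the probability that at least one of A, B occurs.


P(A∪B) = P(A) + P(B) - P(A∩B)
= 4/7 + 1/7 - 1/21 = 2/3

2/3


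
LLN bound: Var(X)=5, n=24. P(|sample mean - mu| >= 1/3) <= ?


Var(Xbar) = Var(X)/n = 5/24
Chebyshev: P(|Xbar-mu| >= 1/3) <= Var(Xbar)/(1/3)^2 = (5/24)/(1/9) = 15/8
Bound exceeds 1, so trivial bound: 1

1


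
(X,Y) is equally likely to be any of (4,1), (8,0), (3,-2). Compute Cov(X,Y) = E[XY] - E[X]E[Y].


E[X]=5, E[Y]=-1/3, E[XY]=-2/3
Cov(X,Y) = E[XY] - E[X]E[Y] = -2/3 - 5*-1/3 = 1

1


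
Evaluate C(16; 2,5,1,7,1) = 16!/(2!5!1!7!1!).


16! = 20922789888000
Denominator: 2!=2 * 5!=120 * 1!=1 * 7!=5040 * 1!=1
Coefficient = 20922789888000 / 1209600 = 17297280

17297280


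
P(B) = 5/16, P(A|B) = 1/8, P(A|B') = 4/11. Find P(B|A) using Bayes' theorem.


P(A) = P(A|B)P(B) + P(A|B')P(B') = 1/8*5/16 + 4/11*11/16 = 37/128
P(B|A) = P(A|B)P(B)/P(A) = (5/128)/(37/128) = 5/37

5/37


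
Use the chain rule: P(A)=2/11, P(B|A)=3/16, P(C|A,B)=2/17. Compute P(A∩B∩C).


P(A∩B∩C) = P(A) * P(B|A) * P(C|A∩B)
= 2/11 * 3/16 * 2/17
= 3/88 * 2/17 = 3/748

3/748


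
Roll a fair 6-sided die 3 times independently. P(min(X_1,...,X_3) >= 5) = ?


P(min >= 5) = P(all X_i >= 5) = (P(X_1 >= 5))^3
= (2/6)^3 = (1/3)^3 = 1/27

1/27


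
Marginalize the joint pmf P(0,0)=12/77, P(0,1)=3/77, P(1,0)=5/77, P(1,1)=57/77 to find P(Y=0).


P(Y=0) = P(0,0)+P(1,0) = 12/77 + 5/77 = 17/77

17/77


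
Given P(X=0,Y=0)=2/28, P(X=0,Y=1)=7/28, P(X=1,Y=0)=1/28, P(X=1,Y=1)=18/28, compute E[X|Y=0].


P(Y=0) = 3/28
E[X|Y=0] = (0*2 + 1*1)/3 = 1/3

1/3


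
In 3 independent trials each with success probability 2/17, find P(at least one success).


P(at least one) = 1 - P(none)
P(none) = (1 - 2/17)^3 = (15/17)^3 = 3375/4913
P(at least one) = 1 - 3375/4913 = 1538/4913

1538/4913


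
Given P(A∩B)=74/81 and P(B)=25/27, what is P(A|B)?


P(A|B) = P(A∩B)/P(B) = (148/162)/(150/162) = 148/150 = 74/75

74/75


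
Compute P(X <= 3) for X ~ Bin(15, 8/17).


P(X<=3) = P(X=0) + P(X=1) + P(X=2) + P(X=3)
= 205891132094649/2862423051509815793 + 2745215094595320/2862423051509815793 + 17081338366370880/2862423051509815793 + 65794784818613760/2862423051509815793
= 85827229411674609/2862423051509815793

85827229411674609/2862423051509815793


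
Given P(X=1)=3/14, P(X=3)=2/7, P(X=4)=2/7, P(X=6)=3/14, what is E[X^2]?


E[X^2] = sum(g(x)*P(x))
= 1*3/14 + 9*2/7 + 16*2/7 + 36*3/14
= 211/14

211/14


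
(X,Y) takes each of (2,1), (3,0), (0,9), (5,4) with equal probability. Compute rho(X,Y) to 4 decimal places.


Cov(X,Y) = -3.2500, Var(X) = 3.2500, Var(Y) = 12.2500
rho = Cov/(sqrt(VarX)*sqrt(VarY)) = -0.5151

-0.5151


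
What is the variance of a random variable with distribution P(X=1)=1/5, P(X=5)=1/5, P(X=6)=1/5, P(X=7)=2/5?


E[X] = 26/5, E[X^2] = 32
Var(X) = E[X^2] - (E[X])^2 = 32 - (26/5)^2 = 124/25

124/25


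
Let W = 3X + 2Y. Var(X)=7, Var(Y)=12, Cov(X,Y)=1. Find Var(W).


Var(3X + 2Y) = 3^2*Var(X) + 2^2*Var(Y) + 2*3*2*Cov(X,Y)
= 9*7 + 4*12 + 12*1
= 63 + 48 + 12 = 123

123


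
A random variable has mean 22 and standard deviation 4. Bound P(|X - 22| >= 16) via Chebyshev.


k = 16/4 = 4
Chebyshev: P(|X-mu| >= k*sigma) <= 1/k^2 = 1/4^2 = 1/16

1/16


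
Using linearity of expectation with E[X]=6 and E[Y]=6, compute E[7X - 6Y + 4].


E[7X - 6Y + 4] = 7*E[X] - 6*E[Y] + 4
= (7)*(6) + (-6)*(6) + (4)
= 42 - 36 + 4 = 10

10


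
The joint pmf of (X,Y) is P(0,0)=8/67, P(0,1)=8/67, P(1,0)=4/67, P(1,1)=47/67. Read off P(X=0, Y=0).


Read from table: P(X=0, Y=0) = 8/67

8/67


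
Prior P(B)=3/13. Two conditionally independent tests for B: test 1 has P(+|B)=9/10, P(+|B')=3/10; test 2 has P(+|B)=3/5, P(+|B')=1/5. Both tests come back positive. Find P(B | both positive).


After test 1: P(+) = 9/10*3/13 + 3/10*10/13 = 57/130
P(B|+) = (27/130)/(57/130) = 9/19
After test 2 (use post1 as new prior): P(+) = 3/5*9/19 + 1/5*10/19 = 37/95
P(B|+,+) = (27/95)/(37/95) = 27/37

27/37


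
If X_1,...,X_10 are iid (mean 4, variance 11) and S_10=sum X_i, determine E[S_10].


E[S_n] = n*E[X_1] = 10*4 = 40

40


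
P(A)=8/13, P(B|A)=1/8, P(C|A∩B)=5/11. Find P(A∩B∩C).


P(A∩B∩C) = P(A) * P(B|A) * P(C|A∩B)
= 8/13 * 1/8 * 5/11
= 1/13 * 5/11 = 5/143

5/143


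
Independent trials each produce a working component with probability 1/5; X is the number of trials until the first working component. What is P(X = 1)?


P(X=1) = (1-p)^0 * p = (4/5)^0 * 1/5
= 1 * 1/5 = 1/5

1/5


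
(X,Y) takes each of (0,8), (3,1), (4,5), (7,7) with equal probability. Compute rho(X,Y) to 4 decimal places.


Cov(X,Y) = -0.3750, Var(X) = 6.2500, Var(Y) = 7.1875
rho = Cov/(sqrt(VarX)*sqrt(VarY)) = -0.0560

-0.0560


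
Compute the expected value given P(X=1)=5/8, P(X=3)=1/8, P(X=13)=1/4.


E[X] = sum(x * P(x))
= 1*5/8 + 3*1/8 + 13*1/4
= 17/4

17/4


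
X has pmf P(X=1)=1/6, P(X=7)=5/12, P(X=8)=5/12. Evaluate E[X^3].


E[X^3] = sum(x^3 * P(x))
= 1*1/6 + 343*5/12 + 512*5/12
= 4277/12

4277/12


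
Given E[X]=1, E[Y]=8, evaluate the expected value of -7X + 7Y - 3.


E[-7X + 7Y - 3] = -7*E[X] + 7*E[Y] - 3
= (-7)*(1) + (7)*(8) + (-3)
= -7 + 56 - 3 = 46

46


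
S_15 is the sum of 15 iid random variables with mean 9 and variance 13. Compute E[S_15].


E[S_n] = n*E[X_1] = 15*9 = 135

135


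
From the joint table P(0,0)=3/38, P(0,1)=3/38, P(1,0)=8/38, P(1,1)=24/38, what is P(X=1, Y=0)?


Read from table: P(X=1, Y=0) = 8/38 = 4/19

4/19


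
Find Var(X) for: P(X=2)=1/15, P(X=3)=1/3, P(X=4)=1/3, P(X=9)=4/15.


E[X] = 73/15, E[X^2] = 151/5
Var(X) = E[X^2] - (E[X])^2 = 151/5 - (73/15)^2 = 1466/225

1466/225


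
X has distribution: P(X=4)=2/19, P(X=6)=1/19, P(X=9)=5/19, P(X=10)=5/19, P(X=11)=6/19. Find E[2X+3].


E[2X+3] = sum(g(x)*P(x))
= 11*2/19 + 15*1/19 + 21*5/19 + 23*5/19 + 25*6/19
= 407/19

407/19


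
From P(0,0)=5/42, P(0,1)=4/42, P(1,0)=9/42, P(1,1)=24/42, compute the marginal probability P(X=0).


P(X=0) = P(0,0)+P(0,1) = 5/42 + 4/42 = 9/42 = 3/14

3/14


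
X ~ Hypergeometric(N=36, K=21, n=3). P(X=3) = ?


P(X=3) = C(21,3)*C(15,0) / C(36,3)
= 1330*1 / 7140
= 1330/7140 = 19/102

19/102


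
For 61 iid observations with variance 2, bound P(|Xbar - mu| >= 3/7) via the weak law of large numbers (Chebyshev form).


Var(Xbar) = Var(X)/n = 2/61
Chebyshev: P(|Xbar-mu| >= 3/7) <= Var(Xbar)/(3/7)^2 = (2/61)/(9/49) = 98/549

98/549


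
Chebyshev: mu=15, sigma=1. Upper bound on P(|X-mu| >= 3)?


k = 3/1 = 3
Chebyshev: P(|X-mu| >= k*sigma) <= 1/k^2 = 1/3^2 = 1/9

1/9


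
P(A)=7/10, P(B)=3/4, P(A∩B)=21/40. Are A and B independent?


P(A)*P(B) = 7/10*3/4 = 21/40
P(A∩B) = 21/40, which equals P(A)P(B), so independent

Yes, A and B are independent


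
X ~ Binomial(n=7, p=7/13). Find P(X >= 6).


P(X>=6) = P(X=6) + P(X=7)
= 4941258/62748517 + 823543/62748517
= 5764801/62748517

5764801/62748517


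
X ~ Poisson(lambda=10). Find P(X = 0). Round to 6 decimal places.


P(X=0) = e^(-10) * 10^0 / 0!
≈ 0.00004539992976 * 1 / 1
≈ 0.000045

0.000045


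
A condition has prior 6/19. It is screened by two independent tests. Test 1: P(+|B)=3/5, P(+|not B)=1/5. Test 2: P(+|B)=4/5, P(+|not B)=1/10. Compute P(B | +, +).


After test 1: P(+) = 3/5*6/19 + 1/5*13/19 = 31/95
P(B|+) = (18/95)/(31/95) = 18/31
After test 2 (use post1 as new prior): P(+) = 4/5*18/31 + 1/10*13/31 = 157/310
P(B|+,+) = (72/155)/(157/310) = 144/157

144/157


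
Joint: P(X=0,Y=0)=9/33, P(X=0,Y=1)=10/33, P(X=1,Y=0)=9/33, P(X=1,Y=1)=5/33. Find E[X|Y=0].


P(Y=0) = 18/33
E[X|Y=0] = (0*9 + 1*9)/18 = 9/18 = 1/2

1/2


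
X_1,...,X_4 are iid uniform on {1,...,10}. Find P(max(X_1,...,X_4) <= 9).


P(max <= 9) = P(all X_i <= 9) = (P(X_1 <= 9))^4
= (9/10)^4 = 6561/10000

6561/10000


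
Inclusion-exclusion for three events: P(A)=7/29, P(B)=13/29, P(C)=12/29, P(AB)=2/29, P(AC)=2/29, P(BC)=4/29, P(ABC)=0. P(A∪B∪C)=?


P(A∪B∪C) = P(A)+P(B)+P(C) - P(AB)-P(AC)-P(BC) + P(ABC)
= 7/29+13/29+12/29 - 2/29-2/29-4/29 + 0
= 24/29

24/29


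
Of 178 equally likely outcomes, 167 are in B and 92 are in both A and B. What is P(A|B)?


P(A|B) = P(A∩B)/P(B) = (92/178)/(167/178) = 92/167

92/167


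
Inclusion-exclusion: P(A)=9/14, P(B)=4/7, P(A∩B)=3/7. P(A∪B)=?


P(A∪B) = P(A) + P(B) - P(A∩B)
= 9/14 + 4/7 - 3/7 = 11/14

11/14


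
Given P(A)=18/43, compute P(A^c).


P(A') = 1 - P(A) = 1 - 18/43 = 25/43

25/43


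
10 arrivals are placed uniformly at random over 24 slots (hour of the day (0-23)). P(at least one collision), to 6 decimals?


P(all different) = prod((24-i)/24 for i=0..9) = 0.112250
P(at least one match) = 1 - 0.112250 = 0.887750

0.887750


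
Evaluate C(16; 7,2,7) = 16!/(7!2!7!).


16! = 20922789888000
Denominator: 7!=5040 * 2!=2 * 7!=5040
Coefficient = 20922789888000 / 50803200 = 411840

411840


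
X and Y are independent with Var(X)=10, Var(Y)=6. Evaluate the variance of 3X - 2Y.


Independence => Cov(X,Y)=0
Var(3X - 2Y) = 3^2*Var(X) + (-2)^2*Var(Y)
= 9*10 + 4*6 = 114

114


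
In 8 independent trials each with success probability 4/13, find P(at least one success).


P(at least one) = 1 - P(none)
P(none) = (1 - 4/13)^8 = (9/13)^8 = 43046721/815730721
P(at least one) = 1 - 43046721/815730721 = 772684000/815730721

772684000/815730721


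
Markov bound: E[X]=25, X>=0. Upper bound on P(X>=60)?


Markov: P(X >= a) <= E[X]/a
P(X >= 60) <= 25/60 = 5/12

5/12


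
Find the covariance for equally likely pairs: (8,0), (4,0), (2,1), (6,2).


E[X]=5, E[Y]=3/4, E[XY]=7/2
Cov(X,Y) = E[XY] - E[X]E[Y] = 7/2 - 5*3/4 = -1/4

-1/4


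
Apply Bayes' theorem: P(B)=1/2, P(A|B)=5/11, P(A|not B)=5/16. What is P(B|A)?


P(A) = P(A|B)P(B) + P(A|B')P(B') = 5/11*1/2 + 5/16*1/2 = 135/352
P(B|A) = P(A|B)P(B)/P(A) = (5/22)/(135/352) = 16/27

16/27


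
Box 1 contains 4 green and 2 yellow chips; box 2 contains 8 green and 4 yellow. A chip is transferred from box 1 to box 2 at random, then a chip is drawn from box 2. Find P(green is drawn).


P(transfer green) = 4/6 = 2/3; P(transfer yellow) = 1/3
If green transferred: Urn II has 9 green of 13, so P(green|green moved) = 9/13
If yellow transferred: Urn II has 8 green of 13, so P(green|yellow moved) = 8/13
By total probability: P(green) = 2/3*9/13 + 1/3*8/13 = 2/3

2/3


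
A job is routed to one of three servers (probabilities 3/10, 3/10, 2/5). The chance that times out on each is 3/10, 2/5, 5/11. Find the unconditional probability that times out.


P(A) = P(A|B1)P(B1) + P(A|B2)P(B2) + P(A|B3)P(B3)
= 3/10*3/10 + 2/5*3/10 + 5/11*2/5
= 9/100 + 3/25 + 2/11 = 431/1100

431/1100


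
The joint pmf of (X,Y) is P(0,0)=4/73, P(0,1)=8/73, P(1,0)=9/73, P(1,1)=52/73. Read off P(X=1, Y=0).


Read from table: P(X=1, Y=0) = 9/73

9/73


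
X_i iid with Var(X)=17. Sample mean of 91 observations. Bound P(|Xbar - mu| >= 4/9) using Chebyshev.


Var(Xbar) = Var(X)/n = 17/91
Chebyshev: P(|Xbar-mu| >= 4/9) <= Var(Xbar)/(4/9)^2 = (17/91)/(16/81) = 1377/1456

1377/1456


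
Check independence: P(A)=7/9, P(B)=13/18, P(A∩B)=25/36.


P(A)*P(B) = 7/9*13/18 = 91/162
P(A∩B) = 25/36 != 91/162, so not independent

No, A and B are not independent


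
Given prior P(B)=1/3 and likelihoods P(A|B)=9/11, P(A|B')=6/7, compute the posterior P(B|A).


P(A) = P(A|B)P(B) + P(A|B')P(B') = 9/11*1/3 + 6/7*2/3 = 65/77
P(B|A) = P(A|B)P(B)/P(A) = (3/11)/(65/77) = 21/65

21/65


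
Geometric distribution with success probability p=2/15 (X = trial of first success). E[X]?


For geometric (trials until first success), E[X] = 1/p = 1/(2/15) = 15/2

15/2


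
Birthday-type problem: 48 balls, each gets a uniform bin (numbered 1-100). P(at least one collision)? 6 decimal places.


P(all different) = prod((100-i)/100 for i=0..47) = 0.000001
P(at least one match) = 1 - 0.000001 = 0.999999

0.999999


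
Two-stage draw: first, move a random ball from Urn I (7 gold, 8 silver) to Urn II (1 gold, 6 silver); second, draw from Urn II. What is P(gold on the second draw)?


P(transfer gold) = 7/15; P(transfer silver) = 8/15
If gold transferred: Urn II has 2 gold of 8, so P(gold|gold moved) = 1/4
If silver transferred: Urn II has 1 gold of 8, so P(gold|silver moved) = 1/8
By total probability: P(gold) = 7/15*1/4 + 8/15*1/8 = 11/60

11/60


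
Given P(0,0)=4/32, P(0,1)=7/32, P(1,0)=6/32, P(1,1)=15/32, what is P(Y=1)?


P(Y=1) = P(0,1)+P(1,1) = 7/32 + 15/32 = 22/32 = 11/16

11/16


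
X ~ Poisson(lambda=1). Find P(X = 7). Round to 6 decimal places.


P(X=7) = e^(-1) * 1^7 / 7!
≈ 0.3678794412 * 1 / 5040
≈ 0.000073

0.000073


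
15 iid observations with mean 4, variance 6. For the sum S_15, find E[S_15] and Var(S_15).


E[S_n] = n*mu = 15*4 = 60
Var(S_n) = n*sigma^2 = 15*6 = 90

E[S_15]=60, Var(S_15)=90


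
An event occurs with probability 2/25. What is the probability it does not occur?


P(A') = 1 - P(A) = 1 - 2/25 = 23/25

23/25


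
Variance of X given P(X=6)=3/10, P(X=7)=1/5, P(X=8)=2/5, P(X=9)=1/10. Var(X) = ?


E[X] = 73/10, E[X^2] = 543/10
Var(X) = E[X^2] - (E[X])^2 = 543/10 - (73/10)^2 = 101/100

101/100


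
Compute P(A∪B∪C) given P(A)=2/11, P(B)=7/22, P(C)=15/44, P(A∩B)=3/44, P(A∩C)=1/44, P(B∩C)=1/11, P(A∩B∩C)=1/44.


P(A∪B∪C) = P(A)+P(B)+P(C) - P(AB)-P(AC)-P(BC) + P(ABC)
= 2/11+7/22+15/44 - 3/44-1/44-1/11 + 1/44
= 15/22

15/22


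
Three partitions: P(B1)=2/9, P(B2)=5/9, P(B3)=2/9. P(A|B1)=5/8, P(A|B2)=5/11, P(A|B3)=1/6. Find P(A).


P(A) = P(A|B1)P(B1) + P(A|B2)P(B2) + P(A|B3)P(B3)
= 5/8*2/9 + 5/11*5/9 + 1/6*2/9
= 5/36 + 25/99 + 1/27 = 509/1188

509/1188


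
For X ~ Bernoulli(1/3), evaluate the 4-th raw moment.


For Bernoulli: X in {0,1}
E[X^4] = 0^4*(1-1/3) + 1^4*1/3 = 1/3

1/3


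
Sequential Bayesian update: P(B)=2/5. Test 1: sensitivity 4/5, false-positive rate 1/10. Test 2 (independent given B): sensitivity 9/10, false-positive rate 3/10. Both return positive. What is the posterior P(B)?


After test 1: P(+) = 4/5*2/5 + 1/10*3/5 = 19/50
P(B|+) = (8/25)/(19/50) = 16/19
After test 2 (use post1 as new prior): P(+) = 9/10*16/19 + 3/10*3/19 = 153/190
P(B|+,+) = (72/95)/(153/190) = 16/17

16/17


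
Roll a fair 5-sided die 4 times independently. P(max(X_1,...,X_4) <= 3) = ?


P(max <= 3) = P(all X_i <= 3) = (P(X_1 <= 3))^4
= (3/5)^4 = 81/625

81/625


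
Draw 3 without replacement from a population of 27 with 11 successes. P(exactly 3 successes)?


P(X=3) = C(11,3)*C(16,0) / C(27,3)
= 165*1 / 2925
= 165/2925 = 11/195

11/195


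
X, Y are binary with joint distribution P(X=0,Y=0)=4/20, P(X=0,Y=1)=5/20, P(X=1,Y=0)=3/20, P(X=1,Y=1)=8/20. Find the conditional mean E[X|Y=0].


P(Y=0) = 7/20
E[X|Y=0] = (0*4 + 1*3)/7 = 3/7

3/7


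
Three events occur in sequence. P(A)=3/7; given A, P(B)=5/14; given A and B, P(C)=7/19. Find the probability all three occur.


P(A∩B∩C) = P(A) * P(B|A) * P(C|A∩B)
= 3/7 * 5/14 * 7/19
= 15/98 * 7/19 = 15/266

15/266


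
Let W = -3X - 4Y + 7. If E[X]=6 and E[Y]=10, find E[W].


E[-3X - 4Y + 7] = -3*E[X] - 4*E[Y] + 7
= (-3)*(6) + (-4)*(10) + (7)
= -18 - 40 + 7 = -51

-51


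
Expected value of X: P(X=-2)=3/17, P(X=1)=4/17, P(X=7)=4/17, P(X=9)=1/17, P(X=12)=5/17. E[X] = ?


E[X] = sum(x * P(x))
= -2*3/17 + 1*4/17 + 7*4/17 + 9*1/17 + 12*5/17
= 95/17

95/17


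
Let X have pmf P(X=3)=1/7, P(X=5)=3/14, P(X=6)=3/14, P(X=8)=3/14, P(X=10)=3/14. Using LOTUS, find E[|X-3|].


E[|X-3|] = sum(g(x)*P(x))
= 0*1/7 + 2*3/14 + 3*3/14 + 5*3/14 + 7*3/14
= 51/14

51/14


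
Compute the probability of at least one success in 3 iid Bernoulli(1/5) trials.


P(at least one) = 1 - P(none)
P(none) = (1 - 1/5)^3 = (4/5)^3 = 64/125
P(at least one) = 1 - 64/125 = 61/125

61/125


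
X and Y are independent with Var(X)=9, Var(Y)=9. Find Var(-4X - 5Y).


Independence => Cov(X,Y)=0
Var(-4X - 5Y) = (-4)^2*Var(X) + (-5)^2*Var(Y)
= 16*9 + 25*9 = 369

369


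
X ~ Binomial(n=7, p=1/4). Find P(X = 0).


P(X=0) = C(7,0) * p^0 * (1-p)^7
= 1 * 1 * 2187/16384
= 2187/16384

2187/16384


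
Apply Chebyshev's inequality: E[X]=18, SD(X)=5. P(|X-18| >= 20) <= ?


k = 20/5 = 4
Chebyshev: P(|X-mu| >= k*sigma) <= 1/k^2 = 1/4^2 = 1/16

1/16


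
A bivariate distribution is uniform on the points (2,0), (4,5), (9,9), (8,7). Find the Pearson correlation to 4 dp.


Cov(X,Y) = 9.0625, Var(X) = 8.1875, Var(Y) = 11.1875
rho = Cov/(sqrt(VarX)*sqrt(VarY)) = 0.9469

0.9469


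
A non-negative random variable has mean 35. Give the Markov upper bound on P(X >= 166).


Markov: P(X >= a) <= E[X]/a
P(X >= 166) <= 35/166

35/166


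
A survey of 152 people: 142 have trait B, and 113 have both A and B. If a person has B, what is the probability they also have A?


P(A|B) = P(A∩B)/P(B) = (113/152)/(142/152) = 113/142

113/142


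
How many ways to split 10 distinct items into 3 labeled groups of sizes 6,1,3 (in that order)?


10! = 3628800
Denominator: 6!=720 * 1!=1 * 3!=6
Coefficient = 3628800 / 4320 = 840

840


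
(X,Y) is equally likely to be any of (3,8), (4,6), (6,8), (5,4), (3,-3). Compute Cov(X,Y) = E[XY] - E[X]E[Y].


E[X]=21/5, E[Y]=23/5, E[XY]=107/5
Cov(X,Y) = E[XY] - E[X]E[Y] = 107/5 - 21/5*23/5 = 52/25

52/25


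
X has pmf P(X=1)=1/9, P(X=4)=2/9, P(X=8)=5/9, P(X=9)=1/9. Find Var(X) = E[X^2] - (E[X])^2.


E[X] = 58/9, E[X^2] = 434/9
Var(X) = E[X^2] - (E[X])^2 = 434/9 - (58/9)^2 = 542/81

542/81


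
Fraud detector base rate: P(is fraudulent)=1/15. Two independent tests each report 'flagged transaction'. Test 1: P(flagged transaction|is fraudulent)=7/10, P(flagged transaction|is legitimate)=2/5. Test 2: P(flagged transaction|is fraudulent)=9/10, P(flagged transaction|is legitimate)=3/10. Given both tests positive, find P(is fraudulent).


After test 1: P(+) = 7/10*1/15 + 2/5*14/15 = 21/50
P(B|+) = (7/150)/(21/50) = 1/9
After test 2 (use post1 as new prior): P(+) = 9/10*1/9 + 3/10*8/9 = 11/30
P(B|+,+) = (1/10)/(11/30) = 3/11

3/11


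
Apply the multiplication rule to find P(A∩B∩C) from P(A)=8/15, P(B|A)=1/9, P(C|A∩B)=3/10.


P(A∩B∩C) = P(A) * P(B|A) * P(C|A∩B)
= 8/15 * 1/9 * 3/10
= 8/135 * 3/10 = 4/225

4/225


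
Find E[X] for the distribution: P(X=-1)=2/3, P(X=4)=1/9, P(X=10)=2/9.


E[X] = sum(x * P(x))
= -1*2/3 + 4*1/9 + 10*2/9
= 2

2


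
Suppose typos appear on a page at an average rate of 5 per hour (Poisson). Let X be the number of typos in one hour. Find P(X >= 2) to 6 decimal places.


P(X>=2) = 1 - P(X<=1) = 1 - (e^(-5)*5^0/0! + e^(-5)*5^1/1!)
≈ 1 - (0.0067379470 + 0.0336897350)
= 1 - 0.0404276820 = 0.9595723180
≈ 0.959572

0.959572


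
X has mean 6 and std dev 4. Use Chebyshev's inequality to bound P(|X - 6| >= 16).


k = 16/4 = 4
Chebyshev: P(|X-mu| >= k*sigma) <= 1/k^2 = 1/4^2 = 1/16

1/16


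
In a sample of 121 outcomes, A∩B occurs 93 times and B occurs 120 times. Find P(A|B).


P(A|B) = P(A∩B)/P(B) = (93/121)/(120/121) = 93/120 = 31/40

31/40


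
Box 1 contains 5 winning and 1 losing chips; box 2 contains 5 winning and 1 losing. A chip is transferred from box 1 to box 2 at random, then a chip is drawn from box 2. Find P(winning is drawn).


P(transfer winning) = 5/6; P(transfer losing) = 1/6
If winning transferred: Urn II has 6 winning of 7, so P(winning|winning moved) = 6/7
If losing transferred: Urn II has 5 winning of 7, so P(winning|losing moved) = 5/7
By total probability: P(winning) = 5/6*6/7 + 1/6*5/7 = 5/6

5/6


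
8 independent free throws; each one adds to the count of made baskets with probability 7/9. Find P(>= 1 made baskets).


P(at least one) = 1 - P(none)
P(none) = (1 - 7/9)^8 = (2/9)^8 = 256/43046721
P(at least one) = 1 - 256/43046721 = 43046465/43046721

43046465/43046721


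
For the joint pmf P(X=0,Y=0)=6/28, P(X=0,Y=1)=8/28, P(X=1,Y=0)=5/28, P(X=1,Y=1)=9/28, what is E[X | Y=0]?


P(Y=0) = 11/28
E[X|Y=0] = (0*6 + 1*5)/11 = 5/11

5/11


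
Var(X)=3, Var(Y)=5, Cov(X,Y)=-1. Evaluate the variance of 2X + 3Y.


Var(2X + 3Y) = 2^2*Var(X) + 3^2*Var(Y) + 2*2*3*Cov(X,Y)
= 4*3 + 9*5 + 12*(-1)
= 12 + 45 - 12 = 45

45


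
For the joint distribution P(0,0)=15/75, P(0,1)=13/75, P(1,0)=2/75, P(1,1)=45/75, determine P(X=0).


P(X=0) = P(0,0)+P(0,1) = 15/75 + 13/75 = 28/75

28/75


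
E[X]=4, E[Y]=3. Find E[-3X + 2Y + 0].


E[-3X + 2Y + 0] = -3*E[X] + 2*E[Y] + 0
= (-3)*(4) + (2)*(3) + (0)
= -12 + 6 + 0 = -6

-6


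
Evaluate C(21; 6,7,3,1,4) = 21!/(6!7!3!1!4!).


21! = 51090942171709440000
Denominator: 6!=720 * 7!=5040 * 3!=6 * 1!=1 * 4!=24
Coefficient = 51090942171709440000 / 522547200 = 97772875200

97772875200


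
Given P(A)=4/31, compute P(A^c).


P(A') = 1 - P(A) = 1 - 4/31 = 27/31

27/31


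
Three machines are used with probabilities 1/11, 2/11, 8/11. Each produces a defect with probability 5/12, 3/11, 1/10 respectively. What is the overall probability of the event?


P(A) = P(A|B1)P(B1) + P(A|B2)P(B2) + P(A|B3)P(B3)
= 5/12*1/11 + 3/11*2/11 + 1/10*8/11
= 5/132 + 6/121 + 4/55 = 1163/7260

1163/7260


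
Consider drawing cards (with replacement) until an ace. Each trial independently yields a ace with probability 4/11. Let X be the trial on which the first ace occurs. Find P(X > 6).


P(X > 6) = P(first 6 trials all fail) = (1-p)^6 = (7/11)^6 = 117649/1771561

117649/1771561


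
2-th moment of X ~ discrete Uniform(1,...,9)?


E[X^2] = (1/9) * sum(x^2 for x=1..9)
= 285/9 = 95/3

95/3


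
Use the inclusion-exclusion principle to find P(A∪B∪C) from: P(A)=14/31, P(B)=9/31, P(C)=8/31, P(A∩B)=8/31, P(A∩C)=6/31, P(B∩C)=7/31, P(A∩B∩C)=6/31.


P(A∪B∪C) = P(A)+P(B)+P(C) - P(AB)-P(AC)-P(BC) + P(ABC)
= 14/31+9/31+8/31 - 8/31-6/31-7/31 + 6/31
= 16/31

16/31


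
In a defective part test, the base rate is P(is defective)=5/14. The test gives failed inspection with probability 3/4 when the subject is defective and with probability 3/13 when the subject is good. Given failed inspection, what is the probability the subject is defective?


P(A) = P(A|B)P(B) + P(A|B')P(B') = 3/4*5/14 + 3/13*9/14 = 303/728
P(B|A) = P(A|B)P(B)/P(A) = (15/56)/(303/728) = 65/101

65/101


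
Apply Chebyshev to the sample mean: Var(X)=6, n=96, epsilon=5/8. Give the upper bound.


Var(Xbar) = Var(X)/n = 6/96
Chebyshev: P(|Xbar-mu| >= 5/8) <= Var(Xbar)/(5/8)^2 = (1/16)/(25/64) = 4/25

4/25


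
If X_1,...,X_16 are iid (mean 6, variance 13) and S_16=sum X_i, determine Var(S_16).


By independence, Var(S_n) = n*Var(X_1) = 16*13 = 208

208


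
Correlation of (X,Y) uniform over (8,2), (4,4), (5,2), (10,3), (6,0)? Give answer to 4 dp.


Cov(X,Y) = -0.1200, Var(X) = 4.6400, Var(Y) = 1.7600
rho = Cov/(sqrt(VarX)*sqrt(VarY)) = -0.0420

-0.0420


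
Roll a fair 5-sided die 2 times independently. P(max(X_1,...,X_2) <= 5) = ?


P(max <= 5) = P(all X_i <= 5) = (P(X_1 <= 5))^2
= (5/5)^2 = 1^2 = 1

1


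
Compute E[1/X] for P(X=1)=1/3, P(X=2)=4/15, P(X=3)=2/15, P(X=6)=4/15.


E[1/X] = sum(g(x)*P(x))
= 1*1/3 + 1/2*4/15 + 1/3*2/15 + 1/6*4/15
= 5/9

5/9


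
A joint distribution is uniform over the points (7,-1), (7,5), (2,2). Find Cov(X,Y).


E[X]=16/3, E[Y]=2, E[XY]=32/3
Cov(X,Y) = E[XY] - E[X]E[Y] = 32/3 - 16/3*2 = 0

0


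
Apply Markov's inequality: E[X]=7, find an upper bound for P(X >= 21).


Markov: P(X >= a) <= E[X]/a
P(X >= 21) <= 7/21 = 1/3

1/3


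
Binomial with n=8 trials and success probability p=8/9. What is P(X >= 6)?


P(X>=6) = P(X=6) + P(X=7) + P(X=8)
= 7340032/43046721 + 16777216/43046721 + 16777216/43046721
= 13631488/14348907

13631488/14348907


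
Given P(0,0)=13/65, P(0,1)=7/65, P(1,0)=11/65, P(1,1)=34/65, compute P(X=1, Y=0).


Read from table: P(X=1, Y=0) = 11/65

11/65


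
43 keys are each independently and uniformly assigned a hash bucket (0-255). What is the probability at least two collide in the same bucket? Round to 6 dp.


P(all different) = prod((256-i)/256 for i=0..42) = 0.023741
P(at least one match) = 1 - 0.023741 = 0.976259

0.976259


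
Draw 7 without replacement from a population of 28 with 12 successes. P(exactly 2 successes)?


P(X=2) = C(12,2)*C(16,5) / C(28,7)
= 66*4368 / 1184040
= 288288/1184040 = 28/115

28/115


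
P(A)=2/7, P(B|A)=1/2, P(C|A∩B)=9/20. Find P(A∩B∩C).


P(A∩B∩C) = P(A) * P(B|A) * P(C|A∩B)
= 2/7 * 1/2 * 9/20
= 1/7 * 9/20 = 9/140

9/140


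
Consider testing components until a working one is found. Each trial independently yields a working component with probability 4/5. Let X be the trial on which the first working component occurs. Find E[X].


For geometric (trials until first success), E[X] = 1/p = 1/(4/5) = 5/4

5/4


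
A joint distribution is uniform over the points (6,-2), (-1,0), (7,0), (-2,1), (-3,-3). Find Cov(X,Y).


E[X]=7/5, E[Y]=-4/5, E[XY]=-1
Cov(X,Y) = E[XY] - E[X]E[Y] = -1 - 7/5*-4/5 = 3/25

3/25


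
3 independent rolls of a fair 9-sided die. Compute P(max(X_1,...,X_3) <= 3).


P(max <= 3) = P(all X_i <= 3) = (P(X_1 <= 3))^3
= (3/9)^3 = (1/3)^3 = 1/27

1/27


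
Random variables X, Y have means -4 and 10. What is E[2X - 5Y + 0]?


E[2X - 5Y + 0] = 2*E[X] - 5*E[Y] + 0
= (2)*(-4) + (-5)*(10) + (0)
= -8 - 50 + 0 = -58

-58
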